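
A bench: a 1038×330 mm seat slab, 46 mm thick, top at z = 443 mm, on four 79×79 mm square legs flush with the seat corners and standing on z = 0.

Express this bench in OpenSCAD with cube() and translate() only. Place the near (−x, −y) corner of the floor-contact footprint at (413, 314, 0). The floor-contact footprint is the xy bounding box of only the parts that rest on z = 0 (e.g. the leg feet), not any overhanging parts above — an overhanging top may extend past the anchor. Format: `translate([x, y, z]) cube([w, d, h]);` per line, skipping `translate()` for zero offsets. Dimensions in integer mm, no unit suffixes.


translate([413, 314, 397]) cube([1038, 330, 46]);
translate([413, 314, 0]) cube([79, 79, 397]);
translate([413, 565, 0]) cube([79, 79, 397]);
translate([1372, 314, 0]) cube([79, 79, 397]);
translate([1372, 565, 0]) cube([79, 79, 397]);


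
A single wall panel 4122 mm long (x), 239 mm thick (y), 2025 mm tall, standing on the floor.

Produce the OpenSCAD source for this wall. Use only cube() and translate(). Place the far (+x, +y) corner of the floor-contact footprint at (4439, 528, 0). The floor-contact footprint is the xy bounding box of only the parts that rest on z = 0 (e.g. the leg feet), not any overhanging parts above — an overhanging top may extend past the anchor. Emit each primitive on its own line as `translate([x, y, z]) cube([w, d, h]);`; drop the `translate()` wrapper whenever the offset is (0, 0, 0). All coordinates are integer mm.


translate([317, 289, 0]) cube([4122, 239, 2025]);


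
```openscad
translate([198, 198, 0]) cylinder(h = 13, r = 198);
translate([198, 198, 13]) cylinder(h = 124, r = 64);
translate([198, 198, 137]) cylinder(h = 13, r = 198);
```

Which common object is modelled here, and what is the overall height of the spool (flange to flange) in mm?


A spool. The overall height is 150 mm.

Three coaxial cylinders, large–small–large — a spool. Two 13 mm flanges and a 124 mm core give 13 + 124 + 13 = 150 mm.


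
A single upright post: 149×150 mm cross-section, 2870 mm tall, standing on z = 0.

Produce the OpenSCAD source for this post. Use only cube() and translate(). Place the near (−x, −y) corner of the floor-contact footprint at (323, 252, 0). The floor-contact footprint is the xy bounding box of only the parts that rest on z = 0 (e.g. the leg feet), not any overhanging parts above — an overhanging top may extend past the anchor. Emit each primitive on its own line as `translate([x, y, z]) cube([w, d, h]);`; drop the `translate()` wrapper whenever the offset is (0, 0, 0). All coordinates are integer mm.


translate([323, 252, 0]) cube([149, 150, 2870]);


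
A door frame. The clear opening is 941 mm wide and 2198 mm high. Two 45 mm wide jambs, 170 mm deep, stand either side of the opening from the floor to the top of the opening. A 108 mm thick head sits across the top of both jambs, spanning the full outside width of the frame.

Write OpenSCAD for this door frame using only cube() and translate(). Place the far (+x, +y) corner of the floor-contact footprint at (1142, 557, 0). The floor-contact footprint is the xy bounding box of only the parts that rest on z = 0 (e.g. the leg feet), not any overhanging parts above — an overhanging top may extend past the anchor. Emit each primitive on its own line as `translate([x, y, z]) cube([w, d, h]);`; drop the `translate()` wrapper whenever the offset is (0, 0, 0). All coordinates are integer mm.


translate([111, 387, 0]) cube([45, 170, 2198]);
translate([1097, 387, 0]) cube([45, 170, 2198]);
translate([111, 387, 2198]) cube([1031, 170, 108]);


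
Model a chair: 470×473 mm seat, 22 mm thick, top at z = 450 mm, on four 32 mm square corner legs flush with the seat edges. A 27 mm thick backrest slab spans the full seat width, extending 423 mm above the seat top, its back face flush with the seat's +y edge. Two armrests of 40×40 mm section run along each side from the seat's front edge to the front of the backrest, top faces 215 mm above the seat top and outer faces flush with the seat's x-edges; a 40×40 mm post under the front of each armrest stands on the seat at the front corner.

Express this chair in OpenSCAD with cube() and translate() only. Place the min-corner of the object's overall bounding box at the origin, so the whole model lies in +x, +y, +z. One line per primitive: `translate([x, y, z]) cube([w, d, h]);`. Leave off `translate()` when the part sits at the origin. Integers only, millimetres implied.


translate([0, 0, 428]) cube([470, 473, 22]);
cube([32, 32, 428]);
translate([438, 0, 0]) cube([32, 32, 428]);
translate([0, 441, 0]) cube([32, 32, 428]);
translate([438, 441, 0]) cube([32, 32, 428]);
translate([0, 446, 450]) cube([470, 27, 423]);
translate([0, 0, 625]) cube([40, 446, 40]);
translate([430, 0, 625]) cube([40, 446, 40]);
translate([0, 0, 450]) cube([40, 40, 175]);
translate([430, 0, 450]) cube([40, 40, 175]);


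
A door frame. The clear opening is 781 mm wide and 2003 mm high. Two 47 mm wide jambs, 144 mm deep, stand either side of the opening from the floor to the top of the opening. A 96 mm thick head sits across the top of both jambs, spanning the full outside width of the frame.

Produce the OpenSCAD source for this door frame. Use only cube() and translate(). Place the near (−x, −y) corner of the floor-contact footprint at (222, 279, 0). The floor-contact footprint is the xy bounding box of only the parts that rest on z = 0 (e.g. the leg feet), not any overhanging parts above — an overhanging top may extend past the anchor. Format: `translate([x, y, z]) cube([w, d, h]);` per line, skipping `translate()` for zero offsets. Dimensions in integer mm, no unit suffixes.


translate([222, 279, 0]) cube([47, 144, 2003]);
translate([1050, 279, 0]) cube([47, 144, 2003]);
translate([222, 279, 2003]) cube([875, 144, 96]);


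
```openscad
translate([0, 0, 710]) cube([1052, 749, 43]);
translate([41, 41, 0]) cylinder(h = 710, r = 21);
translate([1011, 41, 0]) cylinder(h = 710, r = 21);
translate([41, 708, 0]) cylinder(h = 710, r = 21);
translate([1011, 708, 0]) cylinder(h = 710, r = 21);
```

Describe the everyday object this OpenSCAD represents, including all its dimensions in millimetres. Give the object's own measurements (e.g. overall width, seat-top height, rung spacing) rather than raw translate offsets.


A table: top 1052 mm (x) × 749 mm (y), 43 mm thick, upper face at z = 753 mm, on four round legs of 42 mm diameter, each leg's bounding box inset 20 mm from the nearest pair of top edges from z = 0 to the bottom of the top.


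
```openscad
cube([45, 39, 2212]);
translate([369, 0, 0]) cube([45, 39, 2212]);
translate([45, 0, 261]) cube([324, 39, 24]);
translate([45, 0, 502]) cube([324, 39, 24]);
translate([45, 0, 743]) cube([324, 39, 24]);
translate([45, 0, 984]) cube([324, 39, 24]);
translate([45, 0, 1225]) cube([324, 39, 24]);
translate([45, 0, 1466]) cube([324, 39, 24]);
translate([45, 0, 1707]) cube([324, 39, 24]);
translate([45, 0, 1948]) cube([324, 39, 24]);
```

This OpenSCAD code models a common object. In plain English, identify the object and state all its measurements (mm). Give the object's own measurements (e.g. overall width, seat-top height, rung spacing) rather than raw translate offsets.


A straight ladder. Two 45×39 mm vertical rails, 2212 mm tall, stand 414 mm apart (outside-to-outside) with their front faces coplanar on the −y side. 8 rungs, each 39 mm deep and 24 mm tall, span between the inner faces of the rails, front faces flush with the rails. The lowest rung's underside is at z = 261 mm and rungs are spaced 241 mm apart (underside to underside).


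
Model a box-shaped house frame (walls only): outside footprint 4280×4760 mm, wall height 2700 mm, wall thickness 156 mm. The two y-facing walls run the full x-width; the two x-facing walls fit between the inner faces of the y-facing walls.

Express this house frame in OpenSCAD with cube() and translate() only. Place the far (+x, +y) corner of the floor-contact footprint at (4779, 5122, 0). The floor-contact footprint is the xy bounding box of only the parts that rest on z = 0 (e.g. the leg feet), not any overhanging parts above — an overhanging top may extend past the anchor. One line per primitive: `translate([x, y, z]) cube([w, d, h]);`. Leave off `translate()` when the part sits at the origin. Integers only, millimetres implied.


translate([499, 362, 0]) cube([4280, 156, 2700]);
translate([499, 4966, 0]) cube([4280, 156, 2700]);
translate([499, 518, 0]) cube([156, 4448, 2700]);
translate([4623, 518, 0]) cube([156, 4448, 2700]);


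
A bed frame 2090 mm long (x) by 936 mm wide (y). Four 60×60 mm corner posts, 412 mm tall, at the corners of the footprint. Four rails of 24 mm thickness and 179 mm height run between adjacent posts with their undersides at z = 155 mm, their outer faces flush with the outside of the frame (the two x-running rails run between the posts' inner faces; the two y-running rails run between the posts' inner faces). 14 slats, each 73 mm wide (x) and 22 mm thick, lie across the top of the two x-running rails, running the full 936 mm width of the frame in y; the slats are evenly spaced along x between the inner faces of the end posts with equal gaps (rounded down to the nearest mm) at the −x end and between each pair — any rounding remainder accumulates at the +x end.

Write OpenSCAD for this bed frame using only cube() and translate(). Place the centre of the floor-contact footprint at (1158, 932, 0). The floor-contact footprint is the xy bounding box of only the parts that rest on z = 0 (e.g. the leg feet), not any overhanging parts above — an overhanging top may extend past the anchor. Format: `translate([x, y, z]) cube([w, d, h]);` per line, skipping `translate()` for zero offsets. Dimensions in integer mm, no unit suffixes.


translate([113, 464, 0]) cube([60, 60, 412]);
translate([113, 1340, 0]) cube([60, 60, 412]);
translate([2143, 464, 0]) cube([60, 60, 412]);
translate([2143, 1340, 0]) cube([60, 60, 412]);
translate([173, 464, 155]) cube([1970, 24, 179]);
translate([173, 1376, 155]) cube([1970, 24, 179]);
translate([113, 524, 155]) cube([24, 816, 179]);
translate([2179, 524, 155]) cube([24, 816, 179]);
translate([236, 464, 334]) cube([73, 936, 22]);
translate([372, 464, 334]) cube([73, 936, 22]);
translate([508, 464, 334]) cube([73, 936, 22]);
translate([644, 464, 334]) cube([73, 936, 22]);
translate([780, 464, 334]) cube([73, 936, 22]);
translate([916, 464, 334]) cube([73, 936, 22]);
translate([1052, 464, 334]) cube([73, 936, 22]);
translate([1188, 464, 334]) cube([73, 936, 22]);
translate([1324, 464, 334]) cube([73, 936, 22]);
translate([1460, 464, 334]) cube([73, 936, 22]);
translate([1596, 464, 334]) cube([73, 936, 22]);
translate([1732, 464, 334]) cube([73, 936, 22]);
translate([1868, 464, 334]) cube([73, 936, 22]);
translate([2004, 464, 334]) cube([73, 936, 22]);


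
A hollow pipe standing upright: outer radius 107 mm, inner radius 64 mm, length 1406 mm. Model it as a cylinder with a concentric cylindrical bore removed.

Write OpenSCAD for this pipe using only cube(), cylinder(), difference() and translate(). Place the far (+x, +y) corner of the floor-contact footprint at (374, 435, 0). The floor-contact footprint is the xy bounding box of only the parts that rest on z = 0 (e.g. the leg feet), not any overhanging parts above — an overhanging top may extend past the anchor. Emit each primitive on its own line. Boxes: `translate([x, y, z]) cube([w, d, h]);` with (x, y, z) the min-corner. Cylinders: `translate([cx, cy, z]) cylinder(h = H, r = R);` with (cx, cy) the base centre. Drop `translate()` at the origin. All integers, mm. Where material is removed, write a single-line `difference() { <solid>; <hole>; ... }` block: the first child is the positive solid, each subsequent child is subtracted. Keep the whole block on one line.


difference() { translate([267, 328, 0]) cylinder(h = 1406, r = 107); translate([267, 328, 0]) cylinder(h = 1406, r = 64); }


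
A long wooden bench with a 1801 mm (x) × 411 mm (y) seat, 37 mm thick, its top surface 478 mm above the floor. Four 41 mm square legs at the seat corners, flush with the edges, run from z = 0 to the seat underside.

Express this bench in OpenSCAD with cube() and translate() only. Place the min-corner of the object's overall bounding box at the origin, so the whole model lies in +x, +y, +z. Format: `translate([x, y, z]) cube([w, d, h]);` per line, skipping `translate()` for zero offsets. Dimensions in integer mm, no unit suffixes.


translate([0, 0, 441]) cube([1801, 411, 37]);
cube([41, 41, 441]);
translate([0, 370, 0]) cube([41, 41, 441]);
translate([1760, 0, 0]) cube([41, 41, 441]);
translate([1760, 370, 0]) cube([41, 41, 441]);


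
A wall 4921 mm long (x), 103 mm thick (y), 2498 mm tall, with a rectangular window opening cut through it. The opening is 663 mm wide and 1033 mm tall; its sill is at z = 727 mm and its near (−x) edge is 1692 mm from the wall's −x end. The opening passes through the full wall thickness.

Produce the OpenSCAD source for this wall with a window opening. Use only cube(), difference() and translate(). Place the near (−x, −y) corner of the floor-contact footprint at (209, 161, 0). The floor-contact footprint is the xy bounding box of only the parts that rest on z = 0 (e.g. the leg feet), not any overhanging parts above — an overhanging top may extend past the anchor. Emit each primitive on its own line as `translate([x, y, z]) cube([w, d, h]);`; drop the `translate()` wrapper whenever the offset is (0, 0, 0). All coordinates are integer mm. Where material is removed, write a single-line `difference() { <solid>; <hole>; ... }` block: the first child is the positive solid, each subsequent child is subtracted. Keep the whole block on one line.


difference() { translate([209, 161, 0]) cube([4921, 103, 2498]); translate([1901, 161, 727]) cube([663, 103, 1033]); }


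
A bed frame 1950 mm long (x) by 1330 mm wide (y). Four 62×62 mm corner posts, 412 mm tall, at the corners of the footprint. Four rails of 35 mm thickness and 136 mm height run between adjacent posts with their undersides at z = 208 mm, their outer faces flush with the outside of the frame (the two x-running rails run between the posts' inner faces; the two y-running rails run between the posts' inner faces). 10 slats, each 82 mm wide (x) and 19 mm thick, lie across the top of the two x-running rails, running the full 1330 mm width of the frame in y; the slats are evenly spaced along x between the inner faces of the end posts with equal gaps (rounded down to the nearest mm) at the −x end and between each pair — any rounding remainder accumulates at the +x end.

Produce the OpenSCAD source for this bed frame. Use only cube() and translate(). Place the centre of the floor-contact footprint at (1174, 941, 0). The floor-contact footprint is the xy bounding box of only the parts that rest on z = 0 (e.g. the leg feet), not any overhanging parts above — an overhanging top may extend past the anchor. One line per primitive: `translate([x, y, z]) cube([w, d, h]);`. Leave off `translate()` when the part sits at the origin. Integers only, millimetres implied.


translate([199, 276, 0]) cube([62, 62, 412]);
translate([199, 1544, 0]) cube([62, 62, 412]);
translate([2087, 276, 0]) cube([62, 62, 412]);
translate([2087, 1544, 0]) cube([62, 62, 412]);
translate([261, 276, 208]) cube([1826, 35, 136]);
translate([261, 1571, 208]) cube([1826, 35, 136]);
translate([199, 338, 208]) cube([35, 1206, 136]);
translate([2114, 338, 208]) cube([35, 1206, 136]);
translate([352, 276, 344]) cube([82, 1330, 19]);
translate([525, 276, 344]) cube([82, 1330, 19]);
translate([698, 276, 344]) cube([82, 1330, 19]);
translate([871, 276, 344]) cube([82, 1330, 19]);
translate([1044, 276, 344]) cube([82, 1330, 19]);
translate([1217, 276, 344]) cube([82, 1330, 19]);
translate([1390, 276, 344]) cube([82, 1330, 19]);
translate([1563, 276, 344]) cube([82, 1330, 19]);
translate([1736, 276, 344]) cube([82, 1330, 19]);
translate([1909, 276, 344]) cube([82, 1330, 19]);


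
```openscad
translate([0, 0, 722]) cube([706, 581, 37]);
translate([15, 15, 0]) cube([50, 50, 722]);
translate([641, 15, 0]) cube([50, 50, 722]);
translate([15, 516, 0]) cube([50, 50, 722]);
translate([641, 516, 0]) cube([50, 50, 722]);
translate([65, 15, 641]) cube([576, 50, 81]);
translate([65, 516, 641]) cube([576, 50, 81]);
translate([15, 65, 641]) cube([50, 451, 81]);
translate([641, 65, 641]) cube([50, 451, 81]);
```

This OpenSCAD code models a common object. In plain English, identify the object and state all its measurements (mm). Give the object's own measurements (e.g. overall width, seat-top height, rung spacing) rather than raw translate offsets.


A rectangular dining table. The top is 706×581×37 mm with its upper surface at z = 759 mm. It stands on four 50×50 mm square legs, each inset 15 mm from the nearest pair of top edges, running from the floor to the underside of the top. Four apron rails, 50 mm thick and 81 mm tall, run between adjacent legs with their top edges flush with the underside of the top and their outer faces flush with the legs' outer faces.


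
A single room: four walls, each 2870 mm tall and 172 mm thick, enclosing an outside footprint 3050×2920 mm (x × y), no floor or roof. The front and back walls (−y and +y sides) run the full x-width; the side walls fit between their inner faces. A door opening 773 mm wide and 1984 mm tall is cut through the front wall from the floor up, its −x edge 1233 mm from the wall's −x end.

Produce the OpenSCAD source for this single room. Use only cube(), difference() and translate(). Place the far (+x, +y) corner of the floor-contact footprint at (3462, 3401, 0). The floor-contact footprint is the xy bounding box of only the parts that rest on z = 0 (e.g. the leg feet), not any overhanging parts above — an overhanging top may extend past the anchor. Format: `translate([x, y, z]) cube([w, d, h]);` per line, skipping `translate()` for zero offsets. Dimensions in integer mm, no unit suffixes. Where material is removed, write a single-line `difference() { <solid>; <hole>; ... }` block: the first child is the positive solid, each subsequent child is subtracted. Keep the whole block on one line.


difference() { translate([412, 481, 0]) cube([3050, 172, 2870]); translate([1645, 481, 0]) cube([773, 172, 1984]); }
translate([412, 3229, 0]) cube([3050, 172, 2870]);
translate([412, 653, 0]) cube([172, 2576, 2870]);
translate([3290, 653, 0]) cube([172, 2576, 2870]);


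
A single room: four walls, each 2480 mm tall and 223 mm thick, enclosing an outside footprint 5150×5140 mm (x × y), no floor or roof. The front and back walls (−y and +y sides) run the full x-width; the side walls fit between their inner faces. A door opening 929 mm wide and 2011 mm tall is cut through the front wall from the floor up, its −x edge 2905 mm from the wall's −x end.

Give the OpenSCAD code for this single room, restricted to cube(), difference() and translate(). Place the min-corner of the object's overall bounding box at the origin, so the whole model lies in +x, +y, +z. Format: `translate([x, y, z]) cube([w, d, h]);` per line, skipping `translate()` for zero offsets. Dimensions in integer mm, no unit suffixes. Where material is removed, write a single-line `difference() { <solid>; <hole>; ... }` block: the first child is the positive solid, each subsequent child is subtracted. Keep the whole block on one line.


difference() { cube([5150, 223, 2480]); translate([2905, 0, 0]) cube([929, 223, 2011]); }
translate([0, 4917, 0]) cube([5150, 223, 2480]);
translate([0, 223, 0]) cube([223, 4694, 2480]);
translate([4927, 223, 0]) cube([223, 4694, 2480]);


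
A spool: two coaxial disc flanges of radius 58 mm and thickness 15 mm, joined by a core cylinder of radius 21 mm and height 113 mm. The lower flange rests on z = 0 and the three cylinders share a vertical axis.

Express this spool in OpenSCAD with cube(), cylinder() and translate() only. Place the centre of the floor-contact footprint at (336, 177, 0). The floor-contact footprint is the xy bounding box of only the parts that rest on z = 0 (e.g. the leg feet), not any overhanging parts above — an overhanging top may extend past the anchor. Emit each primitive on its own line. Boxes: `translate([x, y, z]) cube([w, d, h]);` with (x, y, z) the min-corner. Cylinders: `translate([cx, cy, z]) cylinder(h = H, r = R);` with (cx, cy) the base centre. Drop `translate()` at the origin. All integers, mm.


translate([336, 177, 0]) cylinder(h = 15, r = 58);
translate([336, 177, 15]) cylinder(h = 113, r = 21);
translate([336, 177, 128]) cylinder(h = 15, r = 58);


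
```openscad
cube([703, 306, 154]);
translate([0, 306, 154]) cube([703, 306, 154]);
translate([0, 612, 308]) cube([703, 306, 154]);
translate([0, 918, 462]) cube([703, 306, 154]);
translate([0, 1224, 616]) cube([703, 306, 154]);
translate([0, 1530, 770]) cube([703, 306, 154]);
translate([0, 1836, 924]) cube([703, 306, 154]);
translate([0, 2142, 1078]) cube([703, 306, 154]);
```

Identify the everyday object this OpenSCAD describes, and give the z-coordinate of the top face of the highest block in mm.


A staircase. The total rise is 1232 mm.

8 identical blocks, each offset up and back from the previous — a staircase. Each step is 154 mm tall and there are 8 of them, so the total rise is 8 × 154 = 1232 mm.


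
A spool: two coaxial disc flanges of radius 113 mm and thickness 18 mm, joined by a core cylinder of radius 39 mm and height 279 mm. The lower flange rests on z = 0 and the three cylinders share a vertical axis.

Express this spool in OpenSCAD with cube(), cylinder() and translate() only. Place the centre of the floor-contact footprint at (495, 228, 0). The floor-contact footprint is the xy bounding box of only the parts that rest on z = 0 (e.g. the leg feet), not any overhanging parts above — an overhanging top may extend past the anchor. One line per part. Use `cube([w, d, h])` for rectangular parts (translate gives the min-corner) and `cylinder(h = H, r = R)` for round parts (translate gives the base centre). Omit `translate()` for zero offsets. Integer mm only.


translate([495, 228, 0]) cylinder(h = 18, r = 113);
translate([495, 228, 18]) cylinder(h = 279, r = 39);
translate([495, 228, 297]) cylinder(h = 18, r = 113);


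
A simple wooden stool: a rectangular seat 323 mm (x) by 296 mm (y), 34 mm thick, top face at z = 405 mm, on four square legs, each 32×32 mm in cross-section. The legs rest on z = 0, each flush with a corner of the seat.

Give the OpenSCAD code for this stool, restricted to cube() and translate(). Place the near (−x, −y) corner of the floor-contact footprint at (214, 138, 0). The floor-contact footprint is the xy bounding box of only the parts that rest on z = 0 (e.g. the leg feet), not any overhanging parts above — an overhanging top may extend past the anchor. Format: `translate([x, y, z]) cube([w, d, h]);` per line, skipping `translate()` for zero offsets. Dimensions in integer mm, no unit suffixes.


// leg_h = 405 - 34 = 371
translate([214, 138, 371]) cube([323, 296, 34]);
translate([214, 138, 0]) cube([32, 32, 371]);
translate([505, 138, 0]) cube([32, 32, 371]);
translate([214, 402, 0]) cube([32, 32, 371]);
translate([505, 402, 0]) cube([32, 32, 371]);


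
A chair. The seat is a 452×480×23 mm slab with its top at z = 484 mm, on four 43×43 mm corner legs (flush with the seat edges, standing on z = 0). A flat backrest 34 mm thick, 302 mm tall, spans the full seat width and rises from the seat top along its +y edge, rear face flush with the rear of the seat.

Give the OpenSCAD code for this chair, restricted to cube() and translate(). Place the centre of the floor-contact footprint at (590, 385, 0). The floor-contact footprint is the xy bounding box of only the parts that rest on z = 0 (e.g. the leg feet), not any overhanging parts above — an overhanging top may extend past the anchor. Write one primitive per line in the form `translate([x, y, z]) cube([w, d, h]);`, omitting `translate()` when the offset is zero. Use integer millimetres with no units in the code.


translate([364, 145, 461]) cube([452, 480, 23]);
translate([364, 145, 0]) cube([43, 43, 461]);
translate([773, 145, 0]) cube([43, 43, 461]);
translate([364, 582, 0]) cube([43, 43, 461]);
translate([773, 582, 0]) cube([43, 43, 461]);
translate([364, 591, 484]) cube([452, 34, 302]);


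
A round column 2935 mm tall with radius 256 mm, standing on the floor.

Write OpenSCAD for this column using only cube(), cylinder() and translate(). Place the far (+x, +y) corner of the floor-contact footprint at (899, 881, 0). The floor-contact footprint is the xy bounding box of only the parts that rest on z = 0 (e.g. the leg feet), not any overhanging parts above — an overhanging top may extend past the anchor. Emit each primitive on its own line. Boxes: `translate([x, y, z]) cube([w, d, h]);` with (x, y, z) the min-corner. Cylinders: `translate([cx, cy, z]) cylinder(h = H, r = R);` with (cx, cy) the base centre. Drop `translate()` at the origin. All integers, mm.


translate([643, 625, 0]) cylinder(h = 2935, r = 256);


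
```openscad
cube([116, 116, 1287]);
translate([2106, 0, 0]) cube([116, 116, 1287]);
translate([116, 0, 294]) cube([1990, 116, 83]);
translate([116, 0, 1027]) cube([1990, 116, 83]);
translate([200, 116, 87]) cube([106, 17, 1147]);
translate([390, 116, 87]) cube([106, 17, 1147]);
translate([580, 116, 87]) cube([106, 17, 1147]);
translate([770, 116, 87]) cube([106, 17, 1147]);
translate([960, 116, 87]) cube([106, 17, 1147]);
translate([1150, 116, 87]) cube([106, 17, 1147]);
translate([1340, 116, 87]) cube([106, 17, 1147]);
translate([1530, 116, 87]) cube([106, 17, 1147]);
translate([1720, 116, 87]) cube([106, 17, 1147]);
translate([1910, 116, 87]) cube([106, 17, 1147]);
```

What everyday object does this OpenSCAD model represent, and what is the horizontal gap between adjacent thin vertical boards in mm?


A fence section. The picket gap is 84 mm.

Two posts, two rails, 10 pickets — a fence section. Span 1990 mm holds 10 pickets of 106 mm with 11 equal gaps: ⌊(1990 − 10·106) / 11⌋ = 84 mm.


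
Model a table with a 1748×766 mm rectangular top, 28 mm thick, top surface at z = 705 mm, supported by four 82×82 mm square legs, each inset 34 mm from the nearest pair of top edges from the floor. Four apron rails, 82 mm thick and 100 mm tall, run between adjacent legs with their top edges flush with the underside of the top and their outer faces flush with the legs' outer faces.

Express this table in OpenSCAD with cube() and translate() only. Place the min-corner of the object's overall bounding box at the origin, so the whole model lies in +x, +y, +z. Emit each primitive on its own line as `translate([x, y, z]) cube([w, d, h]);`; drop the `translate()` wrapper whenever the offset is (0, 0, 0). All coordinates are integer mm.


translate([0, 0, 677]) cube([1748, 766, 28]);
translate([34, 34, 0]) cube([82, 82, 677]);
translate([1632, 34, 0]) cube([82, 82, 677]);
translate([34, 650, 0]) cube([82, 82, 677]);
translate([1632, 650, 0]) cube([82, 82, 677]);
translate([116, 34, 577]) cube([1516, 82, 100]);
translate([116, 650, 577]) cube([1516, 82, 100]);
translate([34, 116, 577]) cube([82, 534, 100]);
translate([1632, 116, 577]) cube([82, 534, 100]);


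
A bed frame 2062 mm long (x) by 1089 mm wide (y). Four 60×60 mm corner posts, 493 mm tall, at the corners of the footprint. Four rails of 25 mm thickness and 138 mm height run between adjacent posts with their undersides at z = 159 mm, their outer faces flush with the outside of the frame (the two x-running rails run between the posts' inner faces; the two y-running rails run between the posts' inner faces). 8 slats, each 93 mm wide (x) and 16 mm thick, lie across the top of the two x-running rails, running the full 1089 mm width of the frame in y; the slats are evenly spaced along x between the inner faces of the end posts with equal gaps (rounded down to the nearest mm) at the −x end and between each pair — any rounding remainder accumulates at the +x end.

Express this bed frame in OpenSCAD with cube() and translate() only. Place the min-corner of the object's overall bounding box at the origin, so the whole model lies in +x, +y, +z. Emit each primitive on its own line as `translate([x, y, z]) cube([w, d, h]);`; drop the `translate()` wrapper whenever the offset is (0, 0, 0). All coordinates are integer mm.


cube([60, 60, 493]);
translate([0, 1029, 0]) cube([60, 60, 493]);
translate([2002, 0, 0]) cube([60, 60, 493]);
translate([2002, 1029, 0]) cube([60, 60, 493]);
translate([60, 0, 159]) cube([1942, 25, 138]);
translate([60, 1064, 159]) cube([1942, 25, 138]);
translate([0, 60, 159]) cube([25, 969, 138]);
translate([2037, 60, 159]) cube([25, 969, 138]);
translate([193, 0, 297]) cube([93, 1089, 16]);
translate([419, 0, 297]) cube([93, 1089, 16]);
translate([645, 0, 297]) cube([93, 1089, 16]);
translate([871, 0, 297]) cube([93, 1089, 16]);
translate([1097, 0, 297]) cube([93, 1089, 16]);
translate([1323, 0, 297]) cube([93, 1089, 16]);
translate([1549, 0, 297]) cube([93, 1089, 16]);
translate([1775, 0, 297]) cube([93, 1089, 16]);


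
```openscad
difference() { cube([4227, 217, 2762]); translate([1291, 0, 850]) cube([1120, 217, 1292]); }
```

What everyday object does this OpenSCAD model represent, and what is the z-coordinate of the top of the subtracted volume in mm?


A wall with a window opening. The window head height is 2142 mm.

A wall with a rectangular opening subtracted — a window. Sill at z = 850, opening 1292 mm tall, so the head is at 850 + 1292 = 2142 mm.


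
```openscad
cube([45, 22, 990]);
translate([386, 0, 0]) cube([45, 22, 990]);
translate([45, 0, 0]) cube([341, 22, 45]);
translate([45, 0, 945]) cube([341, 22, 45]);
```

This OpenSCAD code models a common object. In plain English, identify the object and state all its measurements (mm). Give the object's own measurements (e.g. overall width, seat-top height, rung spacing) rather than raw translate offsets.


A rectangular picture frame lying in the x–z plane (depth along y). The opening is 341 mm wide (x) by 900 mm tall (z), surrounded by a border 45 mm wide on all four sides. The frame is 22 mm deep and is made of two full-height vertical stiles with two horizontal rails fitted between them.


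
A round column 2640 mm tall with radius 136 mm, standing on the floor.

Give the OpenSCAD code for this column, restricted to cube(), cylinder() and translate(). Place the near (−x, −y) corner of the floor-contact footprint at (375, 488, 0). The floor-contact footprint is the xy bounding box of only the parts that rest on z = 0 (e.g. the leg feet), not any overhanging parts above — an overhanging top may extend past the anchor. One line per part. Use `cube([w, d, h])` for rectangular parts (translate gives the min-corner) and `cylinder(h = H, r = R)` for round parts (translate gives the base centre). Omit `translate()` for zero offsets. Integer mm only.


translate([511, 624, 0]) cylinder(h = 2640, r = 136);


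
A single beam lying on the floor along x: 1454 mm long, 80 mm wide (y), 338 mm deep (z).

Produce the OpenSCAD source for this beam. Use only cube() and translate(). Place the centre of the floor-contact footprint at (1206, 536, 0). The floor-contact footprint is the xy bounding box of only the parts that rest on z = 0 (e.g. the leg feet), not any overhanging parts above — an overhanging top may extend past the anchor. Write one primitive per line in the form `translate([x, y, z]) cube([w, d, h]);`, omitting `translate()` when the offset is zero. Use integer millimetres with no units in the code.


translate([479, 496, 0]) cube([1454, 80, 338]);


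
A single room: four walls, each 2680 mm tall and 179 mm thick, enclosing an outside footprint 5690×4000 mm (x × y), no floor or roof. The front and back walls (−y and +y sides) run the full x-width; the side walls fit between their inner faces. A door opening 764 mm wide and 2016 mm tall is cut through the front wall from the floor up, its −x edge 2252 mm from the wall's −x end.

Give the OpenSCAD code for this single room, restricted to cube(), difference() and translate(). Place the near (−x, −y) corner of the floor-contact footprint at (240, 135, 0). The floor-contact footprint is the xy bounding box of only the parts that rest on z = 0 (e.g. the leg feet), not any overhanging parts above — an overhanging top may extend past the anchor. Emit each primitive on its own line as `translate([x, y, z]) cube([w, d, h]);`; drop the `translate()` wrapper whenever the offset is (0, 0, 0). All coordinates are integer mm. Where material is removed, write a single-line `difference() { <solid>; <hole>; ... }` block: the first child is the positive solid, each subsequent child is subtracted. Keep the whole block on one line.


difference() { translate([240, 135, 0]) cube([5690, 179, 2680]); translate([2492, 135, 0]) cube([764, 179, 2016]); }
translate([240, 3956, 0]) cube([5690, 179, 2680]);
translate([240, 314, 0]) cube([179, 3642, 2680]);
translate([5751, 314, 0]) cube([179, 3642, 2680]);


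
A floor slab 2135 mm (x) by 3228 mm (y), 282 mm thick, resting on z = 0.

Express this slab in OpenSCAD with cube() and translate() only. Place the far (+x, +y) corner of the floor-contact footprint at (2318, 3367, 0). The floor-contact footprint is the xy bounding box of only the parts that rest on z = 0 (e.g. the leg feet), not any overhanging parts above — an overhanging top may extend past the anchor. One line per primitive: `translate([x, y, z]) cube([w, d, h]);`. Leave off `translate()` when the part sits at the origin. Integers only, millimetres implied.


translate([183, 139, 0]) cube([2135, 3228, 282]);


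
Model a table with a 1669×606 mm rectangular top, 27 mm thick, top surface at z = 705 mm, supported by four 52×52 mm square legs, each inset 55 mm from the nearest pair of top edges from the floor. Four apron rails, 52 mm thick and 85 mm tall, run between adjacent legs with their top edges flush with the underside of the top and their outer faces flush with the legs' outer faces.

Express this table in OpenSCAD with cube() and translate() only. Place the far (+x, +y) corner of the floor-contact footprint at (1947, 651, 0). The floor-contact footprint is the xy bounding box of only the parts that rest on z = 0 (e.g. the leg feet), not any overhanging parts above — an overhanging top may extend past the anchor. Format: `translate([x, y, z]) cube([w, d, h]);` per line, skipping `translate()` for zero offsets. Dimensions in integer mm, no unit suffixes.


// leg_h = 705 - 27 = 678
// apron z = 678 - 85 = 593
translate([333, 100, 678]) cube([1669, 606, 27]);
translate([388, 155, 0]) cube([52, 52, 678]);
translate([1895, 155, 0]) cube([52, 52, 678]);
translate([388, 599, 0]) cube([52, 52, 678]);
translate([1895, 599, 0]) cube([52, 52, 678]);
translate([440, 155, 593]) cube([1455, 52, 85]);
translate([440, 599, 593]) cube([1455, 52, 85]);
translate([388, 207, 593]) cube([52, 392, 85]);
translate([1895, 207, 593]) cube([52, 392, 85]);


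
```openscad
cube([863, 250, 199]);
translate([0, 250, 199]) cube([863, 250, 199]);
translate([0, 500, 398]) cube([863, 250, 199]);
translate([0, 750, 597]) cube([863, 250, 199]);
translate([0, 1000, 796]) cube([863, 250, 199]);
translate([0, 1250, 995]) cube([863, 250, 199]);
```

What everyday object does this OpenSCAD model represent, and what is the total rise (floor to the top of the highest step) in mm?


A staircase. The total rise is 1194 mm.

6 identical blocks, each offset up and back from the previous — a staircase. Each step is 199 mm tall and there are 6 of them, so the total rise is 6 × 199 = 1194 mm.


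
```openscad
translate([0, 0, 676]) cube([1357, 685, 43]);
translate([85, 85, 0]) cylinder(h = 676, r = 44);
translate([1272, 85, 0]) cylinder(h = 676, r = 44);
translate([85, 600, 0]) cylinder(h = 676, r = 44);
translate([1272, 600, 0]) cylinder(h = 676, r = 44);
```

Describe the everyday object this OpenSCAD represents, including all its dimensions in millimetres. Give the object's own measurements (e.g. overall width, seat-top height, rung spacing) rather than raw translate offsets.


A rectangular dining table. The top is 1357×685×43 mm with its upper surface at z = 719 mm. It stands on four round legs of 88 mm diameter, each leg's bounding box inset 41 mm from the nearest pair of top edges, running from the floor to the underside of the top.


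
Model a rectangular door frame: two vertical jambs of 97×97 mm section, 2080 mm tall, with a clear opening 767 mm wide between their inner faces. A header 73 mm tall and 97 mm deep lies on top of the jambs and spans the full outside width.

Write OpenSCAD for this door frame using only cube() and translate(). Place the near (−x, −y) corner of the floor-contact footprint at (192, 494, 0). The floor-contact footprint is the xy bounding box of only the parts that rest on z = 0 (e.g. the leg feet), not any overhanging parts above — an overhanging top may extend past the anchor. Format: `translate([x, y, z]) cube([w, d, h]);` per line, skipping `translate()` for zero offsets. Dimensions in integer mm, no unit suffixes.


translate([192, 494, 0]) cube([97, 97, 2080]);
translate([1056, 494, 0]) cube([97, 97, 2080]);
translate([192, 494, 2080]) cube([961, 97, 73]);


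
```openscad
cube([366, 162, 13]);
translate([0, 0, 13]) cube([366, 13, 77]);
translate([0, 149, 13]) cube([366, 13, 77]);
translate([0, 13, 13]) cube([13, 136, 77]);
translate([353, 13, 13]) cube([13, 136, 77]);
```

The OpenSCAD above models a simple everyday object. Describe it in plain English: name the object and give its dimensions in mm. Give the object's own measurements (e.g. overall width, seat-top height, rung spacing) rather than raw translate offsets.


An open-topped rectangular box: outside dimensions 366×162×90 mm, with a uniform wall and base thickness of 13 mm. The base is a full 366×162 slab on the floor; four walls sit on top of the base. The front and back walls (the −y and +y sides) span the full width; the two side walls fit between them.


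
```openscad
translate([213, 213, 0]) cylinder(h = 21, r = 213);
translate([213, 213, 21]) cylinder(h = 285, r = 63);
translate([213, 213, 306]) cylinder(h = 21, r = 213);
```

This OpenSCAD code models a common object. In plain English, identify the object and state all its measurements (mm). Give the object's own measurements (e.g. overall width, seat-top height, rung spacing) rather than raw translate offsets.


A spool: two coaxial disc flanges of radius 213 mm and thickness 21 mm, joined by a core cylinder of radius 63 mm and height 285 mm. The lower flange rests on z = 0 and the three cylinders share a vertical axis.


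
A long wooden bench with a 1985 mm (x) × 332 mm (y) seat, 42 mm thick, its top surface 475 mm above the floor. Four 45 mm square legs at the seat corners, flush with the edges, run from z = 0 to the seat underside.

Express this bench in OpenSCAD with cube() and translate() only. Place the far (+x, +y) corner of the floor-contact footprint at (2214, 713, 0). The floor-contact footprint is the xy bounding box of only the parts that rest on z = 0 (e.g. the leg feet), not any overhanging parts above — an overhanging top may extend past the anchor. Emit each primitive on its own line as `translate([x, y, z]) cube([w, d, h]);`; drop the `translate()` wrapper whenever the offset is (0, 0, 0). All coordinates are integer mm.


// leg_h = 475 − 42 = 433
translate([229, 381, 433]) cube([1985, 332, 42]);
translate([229, 381, 0]) cube([45, 45, 433]);
translate([229, 668, 0]) cube([45, 45, 433]);
translate([2169, 381, 0]) cube([45, 45, 433]);
translate([2169, 668, 0]) cube([45, 45, 433]);


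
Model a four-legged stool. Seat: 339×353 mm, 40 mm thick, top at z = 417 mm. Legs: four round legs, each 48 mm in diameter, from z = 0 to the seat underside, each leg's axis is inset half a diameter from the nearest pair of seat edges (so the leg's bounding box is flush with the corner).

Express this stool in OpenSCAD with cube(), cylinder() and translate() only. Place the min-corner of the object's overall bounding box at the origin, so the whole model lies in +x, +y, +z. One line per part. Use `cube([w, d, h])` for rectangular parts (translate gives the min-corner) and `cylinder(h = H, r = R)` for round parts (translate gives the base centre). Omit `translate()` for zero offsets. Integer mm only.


// leg_h = 417 - 40 = 377
translate([0, 0, 377]) cube([339, 353, 40]);
translate([24, 24, 0]) cylinder(h = 377, r = 24);
translate([315, 24, 0]) cylinder(h = 377, r = 24);
translate([24, 329, 0]) cylinder(h = 377, r = 24);
translate([315, 329, 0]) cylinder(h = 377, r = 24);
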